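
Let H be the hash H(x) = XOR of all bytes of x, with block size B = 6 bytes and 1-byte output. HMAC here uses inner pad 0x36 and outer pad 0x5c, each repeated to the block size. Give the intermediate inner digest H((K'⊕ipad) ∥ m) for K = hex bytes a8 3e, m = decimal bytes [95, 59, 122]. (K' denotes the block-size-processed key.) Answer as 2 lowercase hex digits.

88

Key hex bytes a8 3e is 2 bytes ≤ B = 6; zero-pad to 6 bytes: K' = a8 3e 00 00 00 00.
K' ⊕ ipad = 9e 08 36 36 36 36.
Inner input = 9e 08 36 36 36 36 ∥ 5f 3b 7a.
Inner hash: XOR 9e⊕08⊕36⊕36⊕36⊕36⊕5f⊕3b⊕7a = 88.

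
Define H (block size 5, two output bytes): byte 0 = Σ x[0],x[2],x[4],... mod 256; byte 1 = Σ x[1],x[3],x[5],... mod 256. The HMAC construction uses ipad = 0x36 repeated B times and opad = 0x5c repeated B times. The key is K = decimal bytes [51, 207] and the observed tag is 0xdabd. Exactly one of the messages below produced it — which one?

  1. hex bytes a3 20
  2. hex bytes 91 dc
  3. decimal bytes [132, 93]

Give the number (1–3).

Key decimal bytes [51, 207] = 33 cf is 2 bytes ≤ B = 5; zero-pad to 5 bytes: K' = 33 cf 00 00 00.
K' ⊕ ipad = 05 f9 36 36 36; K' ⊕ opad = 6f 93 5c 5c 5c.
m1: inner = H(05 f9 36 36 36 a3 20) = 91 d2; tag = H(6f 93 5c 5c 5c 91 d2) = f980
m2: inner = H(05 f9 36 36 36 91 dc) = 4d c0; tag = H(6f 93 5c 5c 5c 4d c0) = e73c
m3: inner = H(05 f9 36 36 36 84 5d) = ce b3; tag = H(6f 93 5c 5c 5c ce b3) = dabd ← matches

3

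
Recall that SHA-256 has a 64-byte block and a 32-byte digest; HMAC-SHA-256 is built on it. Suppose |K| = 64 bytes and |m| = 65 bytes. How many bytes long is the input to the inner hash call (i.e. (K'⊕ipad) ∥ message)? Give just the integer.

129

Key is 64 ≤ 64 bytes, zero-padded: |K'| = 64.
Inner input = (K'⊕ipad) ∥ m → 64 + 65 = 129 bytes.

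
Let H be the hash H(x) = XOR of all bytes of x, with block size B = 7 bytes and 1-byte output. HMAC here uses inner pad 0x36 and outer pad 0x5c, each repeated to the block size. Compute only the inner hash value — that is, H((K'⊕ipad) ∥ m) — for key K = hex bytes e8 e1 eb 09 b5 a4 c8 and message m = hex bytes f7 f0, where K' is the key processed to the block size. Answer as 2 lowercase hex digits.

03

Key hex bytes e8 e1 eb 09 b5 a4 c8 is exactly B = 7 bytes: K' = e8 e1 eb 09 b5 a4 c8.
K' ⊕ ipad = de d7 dd 3f 83 92 fe.
Inner input = de d7 dd 3f 83 92 fe ∥ f7 f0.
Inner hash: XOR de⊕d7⊕dd⊕3f⊕83⊕92⊕fe⊕f7⊕f0 = 03.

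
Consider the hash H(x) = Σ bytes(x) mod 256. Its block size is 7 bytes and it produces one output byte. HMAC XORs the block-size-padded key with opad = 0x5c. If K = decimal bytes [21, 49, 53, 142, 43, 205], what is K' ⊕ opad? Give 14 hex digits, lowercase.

496d69d277915c

Key decimal bytes [21, 49, 53, 142, 43, 205] = 15 31 35 8e 2b cd is 6 bytes ≤ B = 7; zero-pad to 7 bytes: K' = 15 31 35 8e 2b cd 00.
XOR each byte with 0x5c: 15⊕5c=49, 31⊕5c=6d, 35⊕5c=69, 8e⊕5c=d2, 2b⊕5c=77, cd⊕5c=91, 00⊕5c=5c.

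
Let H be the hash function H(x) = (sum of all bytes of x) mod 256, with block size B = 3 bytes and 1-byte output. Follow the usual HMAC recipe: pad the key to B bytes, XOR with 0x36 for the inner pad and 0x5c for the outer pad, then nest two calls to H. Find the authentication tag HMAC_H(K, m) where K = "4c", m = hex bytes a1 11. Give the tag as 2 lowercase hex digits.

Key "4c" = 34 63 is 2 bytes ≤ B = 3; zero-pad to 3 bytes: K' = 34 63 00.
K' ⊕ ipad = 02 55 36.  K' ⊕ opad = 68 3f 5c.
Inner input = (K'⊕ipad) ∥ m = 02 55 36 ∥ a1 11.
Inner hash: sum = 2+85+54+161+17 = 319; mod 256 = 63 → 3f.
Outer input = (K'⊕opad) ∥ inner = 68 3f 5c ∥ 3f.
Outer hash (tag): sum = 104+63+92+63 = 322; mod 256 = 66 → 42.

42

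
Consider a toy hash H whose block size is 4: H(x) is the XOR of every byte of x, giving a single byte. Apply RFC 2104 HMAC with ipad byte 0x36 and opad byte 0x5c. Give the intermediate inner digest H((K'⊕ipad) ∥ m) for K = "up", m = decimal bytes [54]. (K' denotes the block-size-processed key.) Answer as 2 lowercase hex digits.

Key "up" = 75 70 is 2 bytes ≤ B = 4; zero-pad to 4 bytes: K' = 75 70 00 00.
K' ⊕ ipad = 43 46 36 36.
Inner input = 43 46 36 36 ∥ 36.
Inner hash: XOR 43⊕46⊕36⊕36⊕36 = 33.

33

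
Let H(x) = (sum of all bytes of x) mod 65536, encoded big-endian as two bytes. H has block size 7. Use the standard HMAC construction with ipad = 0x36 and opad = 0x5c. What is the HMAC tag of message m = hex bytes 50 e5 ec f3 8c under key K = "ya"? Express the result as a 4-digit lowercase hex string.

Key "ya" = 79 61 is 2 bytes ≤ B = 7; zero-pad to 7 bytes: K' = 79 61 00 00 00 00 00.
K' ⊕ ipad = 4f 57 36 36 36 36 36.  K' ⊕ opad = 25 3d 5c 5c 5c 5c 5c.
Inner input = (K'⊕ipad) ∥ m = 4f 57 36 36 36 36 36 ∥ 50 e5 ec f3 8c.
Inner hash: sum = 79+87+54+54+54+54+54+80+229+236+243+140 = 1364 → 05 54.
Outer input = (K'⊕opad) ∥ inner = 25 3d 5c 5c 5c 5c 5c ∥ 05 54.
Outer hash (tag): sum = 37+61+92+92+92+92+92+5+84 = 647 → 02 87.

0287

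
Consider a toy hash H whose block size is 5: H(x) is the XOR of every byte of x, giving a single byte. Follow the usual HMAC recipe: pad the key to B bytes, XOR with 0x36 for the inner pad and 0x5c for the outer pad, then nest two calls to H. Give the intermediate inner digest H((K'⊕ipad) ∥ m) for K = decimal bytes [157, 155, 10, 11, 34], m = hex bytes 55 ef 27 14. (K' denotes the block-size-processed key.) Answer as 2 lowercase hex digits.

9a

Key decimal bytes [157, 155, 10, 11, 34] = 9d 9b 0a 0b 22 is exactly B = 5 bytes: K' = 9d 9b 0a 0b 22.
K' ⊕ ipad = ab ad 3c 3d 14.
Inner input = ab ad 3c 3d 14 ∥ 55 ef 27 14.
Inner hash: XOR ab⊕ad⊕3c⊕3d⊕14⊕55⊕ef⊕27⊕14 = 9a.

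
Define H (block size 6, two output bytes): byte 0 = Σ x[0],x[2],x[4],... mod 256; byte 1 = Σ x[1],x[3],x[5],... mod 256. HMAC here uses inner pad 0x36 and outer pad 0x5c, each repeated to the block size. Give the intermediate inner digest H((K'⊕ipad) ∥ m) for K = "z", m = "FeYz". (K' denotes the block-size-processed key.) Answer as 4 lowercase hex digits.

Key "z" = 7a is 1 byte ≤ B = 6; zero-pad to 6 bytes: K' = 7a 00 00 00 00 00.
K' ⊕ ipad = 4c 36 36 36 36 36.
Inner input = 4c 36 36 36 36 36 ∥ 46 65 59 7a.
Inner hash: even-index sum = 343 mod 256 = 87; odd-index sum = 385 mod 256 = 129 → 57 81.

5781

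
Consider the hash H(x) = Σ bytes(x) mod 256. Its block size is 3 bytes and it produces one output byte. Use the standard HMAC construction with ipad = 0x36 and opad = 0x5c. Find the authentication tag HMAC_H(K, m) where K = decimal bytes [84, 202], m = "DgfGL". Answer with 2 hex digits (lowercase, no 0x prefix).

32

Key decimal bytes [84, 202] = 54 ca is 2 bytes ≤ B = 3; zero-pad to 3 bytes: K' = 54 ca 00.
K' ⊕ ipad = 62 fc 36.  K' ⊕ opad = 08 96 5c.
Inner input = (K'⊕ipad) ∥ m = 62 fc 36 ∥ 44 67 66 47 4c.
Inner hash: sum = 98+252+54+68+103+102+71+76 = 824; mod 256 = 56 → 38.
Outer input = (K'⊕opad) ∥ inner = 08 96 5c ∥ 38.
Outer hash (tag): sum = 8+150+92+56 = 306; mod 256 = 50 → 32.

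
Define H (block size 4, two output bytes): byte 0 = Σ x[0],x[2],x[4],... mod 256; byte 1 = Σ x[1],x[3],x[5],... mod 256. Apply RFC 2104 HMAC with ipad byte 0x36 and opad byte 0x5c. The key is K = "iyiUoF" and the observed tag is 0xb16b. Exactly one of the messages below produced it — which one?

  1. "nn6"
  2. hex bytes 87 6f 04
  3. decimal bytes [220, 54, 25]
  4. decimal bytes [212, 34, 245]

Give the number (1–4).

Key "iyiUoF" = 69 79 69 55 6f 46 is 6 bytes > B = 4, so hash it first: H(key) = 41 14, then zero-pad to 4 bytes: K' = 41 14 00 00.
K' ⊕ ipad = 77 22 36 36; K' ⊕ opad = 1d 48 5c 5c.
m1: inner = H(77 22 36 36 6e 6e 36) = 51 c6; tag = H(1d 48 5c 5c 51 c6) = ca6a
m2: inner = H(77 22 36 36 87 6f 04) = 38 c7; tag = H(1d 48 5c 5c 38 c7) = b16b ← matches
m3: inner = H(77 22 36 36 dc 36 19) = a2 8e; tag = H(1d 48 5c 5c a2 8e) = 1b32
m4: inner = H(77 22 36 36 d4 22 f5) = 76 7a; tag = H(1d 48 5c 5c 76 7a) = ef1e

2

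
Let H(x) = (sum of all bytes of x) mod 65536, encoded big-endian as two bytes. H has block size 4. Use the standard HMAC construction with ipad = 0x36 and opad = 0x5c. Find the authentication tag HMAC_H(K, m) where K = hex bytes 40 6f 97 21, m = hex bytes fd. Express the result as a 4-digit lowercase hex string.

Key hex bytes 40 6f 97 21 is exactly B = 4 bytes: K' = 40 6f 97 21.
K' ⊕ ipad = 76 59 a1 17.  K' ⊕ opad = 1c 33 cb 7d.
Inner input = (K'⊕ipad) ∥ m = 76 59 a1 17 ∥ fd.
Inner hash: sum = 118+89+161+23+253 = 644 → 02 84.
Outer input = (K'⊕opad) ∥ inner = 1c 33 cb 7d ∥ 02 84.
Outer hash (tag): sum = 28+51+203+125+2+132 = 541 → 02 1d.

021d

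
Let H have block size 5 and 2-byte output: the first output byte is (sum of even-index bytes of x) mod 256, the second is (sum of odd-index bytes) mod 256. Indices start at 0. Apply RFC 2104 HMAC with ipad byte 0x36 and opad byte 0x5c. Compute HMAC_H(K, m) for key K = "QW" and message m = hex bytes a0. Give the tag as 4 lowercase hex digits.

fc3a

Key "QW" = 51 57 is 2 bytes ≤ B = 5; zero-pad to 5 bytes: K' = 51 57 00 00 00.
K' ⊕ ipad = 67 61 36 36 36.  K' ⊕ opad = 0d 0b 5c 5c 5c.
Inner input = (K'⊕ipad) ∥ m = 67 61 36 36 36 ∥ a0.
Inner hash: even-index sum = 211 mod 256 = 211; odd-index sum = 311 mod 256 = 55 → d3 37.
Outer input = (K'⊕opad) ∥ inner = 0d 0b 5c 5c 5c ∥ d3 37.
Outer hash (tag): even-index sum = 252 mod 256 = 252; odd-index sum = 314 mod 256 = 58 → fc 3a.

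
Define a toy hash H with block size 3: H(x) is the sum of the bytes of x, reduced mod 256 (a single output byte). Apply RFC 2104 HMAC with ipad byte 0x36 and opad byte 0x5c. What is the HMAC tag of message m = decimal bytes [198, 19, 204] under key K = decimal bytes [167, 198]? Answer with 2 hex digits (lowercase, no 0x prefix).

Key decimal bytes [167, 198] = a7 c6 is 2 bytes ≤ B = 3; zero-pad to 3 bytes: K' = a7 c6 00.
K' ⊕ ipad = 91 f0 36.  K' ⊕ opad = fb 9a 5c.
Inner input = (K'⊕ipad) ∥ m = 91 f0 36 ∥ c6 13 cc.
Inner hash: sum = 145+240+54+198+19+204 = 860; mod 256 = 92 → 5c.
Outer input = (K'⊕opad) ∥ inner = fb 9a 5c ∥ 5c.
Outer hash (tag): sum = 251+154+92+92 = 589; mod 256 = 77 → 4d.

4d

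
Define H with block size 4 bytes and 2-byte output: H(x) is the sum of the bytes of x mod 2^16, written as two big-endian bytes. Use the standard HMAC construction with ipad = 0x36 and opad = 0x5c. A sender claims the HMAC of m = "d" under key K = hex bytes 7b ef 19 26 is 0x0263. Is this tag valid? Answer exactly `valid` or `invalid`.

Key hex bytes 7b ef 19 26 is exactly B = 4 bytes: K' = 7b ef 19 26.
K' ⊕ ipad = 4d d9 2f 10; K' ⊕ opad = 27 b3 45 7a.
Inner hash: sum = 77+217+47+16+100 = 457 → 01 c9.
Outer hash (recomputed tag): sum = 39+179+69+122+1+201 = 611 → 02 63.
Recomputed tag = 0263; claimed = 0263 → match.

valid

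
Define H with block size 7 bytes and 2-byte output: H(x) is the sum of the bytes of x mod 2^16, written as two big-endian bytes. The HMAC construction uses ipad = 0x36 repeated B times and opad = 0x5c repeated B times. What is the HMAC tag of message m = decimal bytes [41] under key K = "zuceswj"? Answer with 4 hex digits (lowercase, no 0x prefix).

019b

Key "zuceswj" = 7a 75 63 65 73 77 6a is exactly B = 7 bytes: K' = 7a 75 63 65 73 77 6a.
K' ⊕ ipad = 4c 43 55 53 45 41 5c.  K' ⊕ opad = 26 29 3f 39 2f 2b 36.
Inner input = (K'⊕ipad) ∥ m = 4c 43 55 53 45 41 5c ∥ 29.
Inner hash: sum = 76+67+85+83+69+65+92+41 = 578 → 02 42.
Outer input = (K'⊕opad) ∥ inner = 26 29 3f 39 2f 2b 36 ∥ 02 42.
Outer hash (tag): sum = 38+41+63+57+47+43+54+2+66 = 411 → 01 9b.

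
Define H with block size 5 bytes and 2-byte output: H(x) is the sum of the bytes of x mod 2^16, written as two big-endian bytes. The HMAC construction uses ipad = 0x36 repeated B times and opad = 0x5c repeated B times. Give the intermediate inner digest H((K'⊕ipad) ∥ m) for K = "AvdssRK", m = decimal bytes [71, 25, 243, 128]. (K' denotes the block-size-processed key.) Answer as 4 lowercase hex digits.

Key "AvdssRK" = 41 76 64 73 73 52 4b is 7 bytes > B = 5, so hash it first: H(key) = 02 9e, then zero-pad to 5 bytes: K' = 02 9e 00 00 00.
K' ⊕ ipad = 34 a8 36 36 36.
Inner input = 34 a8 36 36 36 ∥ 47 19 f3 80.
Inner hash: sum = 52+168+54+54+54+71+25+243+128 = 849 → 03 51.

0351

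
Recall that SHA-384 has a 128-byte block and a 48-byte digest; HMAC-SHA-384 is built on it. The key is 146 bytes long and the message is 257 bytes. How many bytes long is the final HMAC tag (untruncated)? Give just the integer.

48

The tag is one SHA-384 digest: 48 bytes.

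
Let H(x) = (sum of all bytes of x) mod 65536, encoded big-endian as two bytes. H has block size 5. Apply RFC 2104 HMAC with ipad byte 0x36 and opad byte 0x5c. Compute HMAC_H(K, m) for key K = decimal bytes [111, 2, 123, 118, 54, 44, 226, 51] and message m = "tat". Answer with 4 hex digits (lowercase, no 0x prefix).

Key decimal bytes [111, 2, 123, 118, 54, 44, 226, 51] = 6f 02 7b 76 36 2c e2 33 is 8 bytes > B = 5, so hash it first: H(key) = 02 d9, then zero-pad to 5 bytes: K' = 02 d9 00 00 00.
K' ⊕ ipad = 34 ef 36 36 36.  K' ⊕ opad = 5e 85 5c 5c 5c.
Inner input = (K'⊕ipad) ∥ m = 34 ef 36 36 36 ∥ 74 61 74.
Inner hash: sum = 52+239+54+54+54+116+97+116 = 782 → 03 0e.
Outer input = (K'⊕opad) ∥ inner = 5e 85 5c 5c 5c ∥ 03 0e.
Outer hash (tag): sum = 94+133+92+92+92+3+14 = 520 → 02 08.

0208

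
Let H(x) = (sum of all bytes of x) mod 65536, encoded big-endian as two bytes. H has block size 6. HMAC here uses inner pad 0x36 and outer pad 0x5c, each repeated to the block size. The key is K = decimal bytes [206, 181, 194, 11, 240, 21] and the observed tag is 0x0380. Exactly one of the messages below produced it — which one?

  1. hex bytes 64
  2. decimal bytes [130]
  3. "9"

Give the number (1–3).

Key decimal bytes [206, 181, 194, 11, 240, 21] = ce b5 c2 0b f0 15 is exactly B = 6 bytes: K' = ce b5 c2 0b f0 15.
K' ⊕ ipad = f8 83 f4 3d c6 23; K' ⊕ opad = 92 e9 9e 57 ac 49.
m1: inner = H(f8 83 f4 3d c6 23 64) = 03 f9; tag = H(92 e9 9e 57 ac 49 03 f9) = 0461
m2: inner = H(f8 83 f4 3d c6 23 82) = 04 17; tag = H(92 e9 9e 57 ac 49 04 17) = 0380 ← matches
m3: inner = H(f8 83 f4 3d c6 23 39) = 03 ce; tag = H(92 e9 9e 57 ac 49 03 ce) = 0436

2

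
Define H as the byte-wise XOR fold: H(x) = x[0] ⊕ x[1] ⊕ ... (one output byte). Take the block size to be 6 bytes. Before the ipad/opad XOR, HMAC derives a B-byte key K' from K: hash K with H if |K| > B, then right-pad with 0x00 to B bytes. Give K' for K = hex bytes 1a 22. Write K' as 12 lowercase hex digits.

1a2200000000

Key hex bytes 1a 22 is 2 bytes ≤ B = 6; zero-pad to 6 bytes: K' = 1a 22 00 00 00 00.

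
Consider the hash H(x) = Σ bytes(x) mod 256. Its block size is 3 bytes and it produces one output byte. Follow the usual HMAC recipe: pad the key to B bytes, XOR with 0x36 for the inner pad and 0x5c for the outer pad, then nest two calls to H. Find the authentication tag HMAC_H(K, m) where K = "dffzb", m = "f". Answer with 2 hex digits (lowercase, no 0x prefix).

Key "dffzb" = 64 66 66 7a 62 is 5 bytes > B = 3, so hash it first: H(key) = 0c, then zero-pad to 3 bytes: K' = 0c 00 00.
K' ⊕ ipad = 3a 36 36.  K' ⊕ opad = 50 5c 5c.
Inner input = (K'⊕ipad) ∥ m = 3a 36 36 ∥ 66.
Inner hash: sum = 58+54+54+102 = 268; mod 256 = 12 → 0c.
Outer input = (K'⊕opad) ∥ inner = 50 5c 5c ∥ 0c.
Outer hash (tag): sum = 80+92+92+12 = 276; mod 256 = 20 → 14.

14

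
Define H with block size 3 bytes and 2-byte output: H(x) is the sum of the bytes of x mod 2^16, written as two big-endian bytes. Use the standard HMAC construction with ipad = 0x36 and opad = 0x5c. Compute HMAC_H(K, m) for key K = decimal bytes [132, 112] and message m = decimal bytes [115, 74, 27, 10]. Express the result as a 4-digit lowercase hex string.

Key decimal bytes [132, 112] = 84 70 is 2 bytes ≤ B = 3; zero-pad to 3 bytes: K' = 84 70 00.
K' ⊕ ipad = b2 46 36.  K' ⊕ opad = d8 2c 5c.
Inner input = (K'⊕ipad) ∥ m = b2 46 36 ∥ 73 4a 1b 0a.
Inner hash: sum = 178+70+54+115+74+27+10 = 528 → 02 10.
Outer input = (K'⊕opad) ∥ inner = d8 2c 5c ∥ 02 10.
Outer hash (tag): sum = 216+44+92+2+16 = 370 → 01 72.

0172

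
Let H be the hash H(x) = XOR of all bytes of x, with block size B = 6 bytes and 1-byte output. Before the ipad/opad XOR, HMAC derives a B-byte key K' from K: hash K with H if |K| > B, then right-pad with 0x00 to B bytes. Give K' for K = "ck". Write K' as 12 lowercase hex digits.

636b00000000

Key "ck" = 63 6b is 2 bytes ≤ B = 6; zero-pad to 6 bytes: K' = 63 6b 00 00 00 00.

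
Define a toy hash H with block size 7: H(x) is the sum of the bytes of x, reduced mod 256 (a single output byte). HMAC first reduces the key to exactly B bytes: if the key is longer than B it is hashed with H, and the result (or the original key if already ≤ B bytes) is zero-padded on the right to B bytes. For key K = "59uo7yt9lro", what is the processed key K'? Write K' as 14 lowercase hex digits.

fc000000000000

|K| = 11 > B = 7, so first hash the key.
H(K): sum = 53+57+117+111+55+121+116+57+108+114+111 = 1020; mod 256 = 252 → fc.
Zero-pad H(K) = fc to 7 bytes: K' = fc 00 00 00 00 00 00.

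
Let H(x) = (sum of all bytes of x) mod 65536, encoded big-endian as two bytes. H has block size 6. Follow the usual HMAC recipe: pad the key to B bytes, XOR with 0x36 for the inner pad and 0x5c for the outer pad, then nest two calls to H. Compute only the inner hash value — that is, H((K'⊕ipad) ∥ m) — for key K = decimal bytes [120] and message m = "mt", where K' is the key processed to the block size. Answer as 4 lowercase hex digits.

Key decimal bytes [120] = 78 is 1 byte ≤ B = 6; zero-pad to 6 bytes: K' = 78 00 00 00 00 00.
K' ⊕ ipad = 4e 36 36 36 36 36.
Inner input = 4e 36 36 36 36 36 ∥ 6d 74.
Inner hash: sum = 78+54+54+54+54+54+109+116 = 573 → 02 3d.

023d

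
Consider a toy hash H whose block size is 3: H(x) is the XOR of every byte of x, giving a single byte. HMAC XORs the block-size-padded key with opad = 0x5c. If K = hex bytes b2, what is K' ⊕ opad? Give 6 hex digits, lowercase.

ee5c5c

Key hex bytes b2 is 1 byte ≤ B = 3; zero-pad to 3 bytes: K' = b2 00 00.
XOR each byte with 0x5c: b2⊕5c=ee, 00⊕5c=5c, 00⊕5c=5c.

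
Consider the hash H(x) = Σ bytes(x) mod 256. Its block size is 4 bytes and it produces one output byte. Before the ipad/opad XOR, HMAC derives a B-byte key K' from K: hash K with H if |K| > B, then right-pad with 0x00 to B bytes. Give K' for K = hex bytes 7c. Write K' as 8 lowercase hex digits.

7c000000

Key hex bytes 7c is 1 byte ≤ B = 4; zero-pad to 4 bytes: K' = 7c 00 00 00.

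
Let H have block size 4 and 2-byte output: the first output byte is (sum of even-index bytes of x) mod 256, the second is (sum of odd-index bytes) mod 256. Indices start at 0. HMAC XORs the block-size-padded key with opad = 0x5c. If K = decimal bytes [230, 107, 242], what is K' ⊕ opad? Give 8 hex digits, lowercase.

Key decimal bytes [230, 107, 242] = e6 6b f2 is 3 bytes ≤ B = 4; zero-pad to 4 bytes: K' = e6 6b f2 00.
XOR each byte with 0x5c: e6⊕5c=ba, 6b⊕5c=37, f2⊕5c=ae, 00⊕5c=5c.

ba37ae5c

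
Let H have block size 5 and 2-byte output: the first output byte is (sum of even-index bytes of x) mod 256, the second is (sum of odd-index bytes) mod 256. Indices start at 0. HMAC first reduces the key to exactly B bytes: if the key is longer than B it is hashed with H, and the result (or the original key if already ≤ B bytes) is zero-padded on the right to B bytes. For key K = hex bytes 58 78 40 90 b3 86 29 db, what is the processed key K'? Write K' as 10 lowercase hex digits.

|K| = 8 > B = 5, so first hash the key.
H(K): even-index sum = 372 mod 256 = 116; odd-index sum = 617 mod 256 = 105 → 74 69.
Zero-pad H(K) = 74 69 to 5 bytes: K' = 74 69 00 00 00.

7469000000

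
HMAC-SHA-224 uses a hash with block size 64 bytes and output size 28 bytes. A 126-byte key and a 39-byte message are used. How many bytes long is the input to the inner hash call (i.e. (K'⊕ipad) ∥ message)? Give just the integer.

103

Key is 126 > 64 bytes, so it is hashed to 28 bytes then zero-padded to 64: |K'| = 64.
Inner input = (K'⊕ipad) ∥ m → 64 + 39 = 103 bytes.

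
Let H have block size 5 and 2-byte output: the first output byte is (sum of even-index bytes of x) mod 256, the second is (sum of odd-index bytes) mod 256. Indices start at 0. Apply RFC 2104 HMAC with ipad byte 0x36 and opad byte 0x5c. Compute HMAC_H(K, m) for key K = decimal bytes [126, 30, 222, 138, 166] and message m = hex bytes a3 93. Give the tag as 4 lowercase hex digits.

256b

Key decimal bytes [126, 30, 222, 138, 166] = 7e 1e de 8a a6 is exactly B = 5 bytes: K' = 7e 1e de 8a a6.
K' ⊕ ipad = 48 28 e8 bc 90.  K' ⊕ opad = 22 42 82 d6 fa.
Inner input = (K'⊕ipad) ∥ m = 48 28 e8 bc 90 ∥ a3 93.
Inner hash: even-index sum = 595 mod 256 = 83; odd-index sum = 391 mod 256 = 135 → 53 87.
Outer input = (K'⊕opad) ∥ inner = 22 42 82 d6 fa ∥ 53 87.
Outer hash (tag): even-index sum = 549 mod 256 = 37; odd-index sum = 363 mod 256 = 107 → 25 6b.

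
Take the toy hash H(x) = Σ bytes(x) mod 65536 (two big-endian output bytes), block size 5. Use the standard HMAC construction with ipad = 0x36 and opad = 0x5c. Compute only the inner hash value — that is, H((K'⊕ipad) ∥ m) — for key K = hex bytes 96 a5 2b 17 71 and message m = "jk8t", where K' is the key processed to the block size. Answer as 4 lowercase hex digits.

0339

Key hex bytes 96 a5 2b 17 71 is exactly B = 5 bytes: K' = 96 a5 2b 17 71.
K' ⊕ ipad = a0 93 1d 21 47.
Inner input = a0 93 1d 21 47 ∥ 6a 6b 38 74.
Inner hash: sum = 160+147+29+33+71+106+107+56+116 = 825 → 03 39.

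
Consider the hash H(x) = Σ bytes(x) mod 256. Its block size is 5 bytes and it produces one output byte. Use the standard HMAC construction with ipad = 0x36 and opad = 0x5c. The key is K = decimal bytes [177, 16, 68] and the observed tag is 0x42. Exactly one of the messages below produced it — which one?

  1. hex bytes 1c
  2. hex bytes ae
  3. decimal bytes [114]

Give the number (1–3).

2

Key decimal bytes [177, 16, 68] = b1 10 44 is 3 bytes ≤ B = 5; zero-pad to 5 bytes: K' = b1 10 44 00 00.
K' ⊕ ipad = 87 26 72 36 36; K' ⊕ opad = ed 4c 18 5c 5c.
m1: inner = H(87 26 72 36 36 1c) = a7; tag = H(ed 4c 18 5c 5c a7) = b0
m2: inner = H(87 26 72 36 36 ae) = 39; tag = H(ed 4c 18 5c 5c 39) = 42 ← matches
m3: inner = H(87 26 72 36 36 72) = fd; tag = H(ed 4c 18 5c 5c fd) = 06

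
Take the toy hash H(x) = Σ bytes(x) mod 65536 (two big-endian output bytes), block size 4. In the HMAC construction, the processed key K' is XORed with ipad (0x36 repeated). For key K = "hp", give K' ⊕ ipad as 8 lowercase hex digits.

5e463636

Key "hp" = 68 70 is 2 bytes ≤ B = 4; zero-pad to 4 bytes: K' = 68 70 00 00.
XOR each byte with 0x36: 68⊕36=5e, 70⊕36=46, 00⊕36=36, 00⊕36=36.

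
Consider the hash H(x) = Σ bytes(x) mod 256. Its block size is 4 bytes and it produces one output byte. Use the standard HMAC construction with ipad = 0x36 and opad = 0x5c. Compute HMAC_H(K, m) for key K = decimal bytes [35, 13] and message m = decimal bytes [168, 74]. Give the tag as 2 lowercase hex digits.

Key decimal bytes [35, 13] = 23 0d is 2 bytes ≤ B = 4; zero-pad to 4 bytes: K' = 23 0d 00 00.
K' ⊕ ipad = 15 3b 36 36.  K' ⊕ opad = 7f 51 5c 5c.
Inner input = (K'⊕ipad) ∥ m = 15 3b 36 36 ∥ a8 4a.
Inner hash: sum = 21+59+54+54+168+74 = 430; mod 256 = 174 → ae.
Outer input = (K'⊕opad) ∥ inner = 7f 51 5c 5c ∥ ae.
Outer hash (tag): sum = 127+81+92+92+174 = 566; mod 256 = 54 → 36.

36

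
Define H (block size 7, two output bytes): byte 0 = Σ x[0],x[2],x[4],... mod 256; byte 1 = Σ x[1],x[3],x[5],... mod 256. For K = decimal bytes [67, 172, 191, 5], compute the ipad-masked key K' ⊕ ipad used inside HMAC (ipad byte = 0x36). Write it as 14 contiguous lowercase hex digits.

Key decimal bytes [67, 172, 191, 5] = 43 ac bf 05 is 4 bytes ≤ B = 7; zero-pad to 7 bytes: K' = 43 ac bf 05 00 00 00.
XOR each byte with 0x36: 43⊕36=75, ac⊕36=9a, bf⊕36=89, 05⊕36=33, 00⊕36=36, 00⊕36=36, 00⊕36=36.

759a8933363636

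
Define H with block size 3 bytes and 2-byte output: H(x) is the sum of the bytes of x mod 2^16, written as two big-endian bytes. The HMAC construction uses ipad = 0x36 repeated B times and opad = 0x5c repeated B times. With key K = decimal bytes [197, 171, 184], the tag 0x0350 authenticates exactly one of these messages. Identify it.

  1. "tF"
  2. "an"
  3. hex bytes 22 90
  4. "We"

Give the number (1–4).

4

Key decimal bytes [197, 171, 184] = c5 ab b8 is exactly B = 3 bytes: K' = c5 ab b8.
K' ⊕ ipad = f3 9d 8e; K' ⊕ opad = 99 f7 e4.
m1: inner = H(f3 9d 8e 74 46) = 02 d8; tag = H(99 f7 e4 02 d8) = 034e
m2: inner = H(f3 9d 8e 61 6e) = 02 ed; tag = H(99 f7 e4 02 ed) = 0363
m3: inner = H(f3 9d 8e 22 90) = 02 d0; tag = H(99 f7 e4 02 d0) = 0346
m4: inner = H(f3 9d 8e 57 65) = 02 da; tag = H(99 f7 e4 02 da) = 0350 ← matches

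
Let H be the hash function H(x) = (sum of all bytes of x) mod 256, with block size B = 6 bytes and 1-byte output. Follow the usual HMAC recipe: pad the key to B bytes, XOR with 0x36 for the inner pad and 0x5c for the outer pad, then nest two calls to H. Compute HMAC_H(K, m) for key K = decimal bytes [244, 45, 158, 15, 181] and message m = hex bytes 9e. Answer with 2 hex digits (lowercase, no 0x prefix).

88

Key decimal bytes [244, 45, 158, 15, 181] = f4 2d 9e 0f b5 is 5 bytes ≤ B = 6; zero-pad to 6 bytes: K' = f4 2d 9e 0f b5 00.
K' ⊕ ipad = c2 1b a8 39 83 36.  K' ⊕ opad = a8 71 c2 53 e9 5c.
Inner input = (K'⊕ipad) ∥ m = c2 1b a8 39 83 36 ∥ 9e.
Inner hash: sum = 194+27+168+57+131+54+158 = 789; mod 256 = 21 → 15.
Outer input = (K'⊕opad) ∥ inner = a8 71 c2 53 e9 5c ∥ 15.
Outer hash (tag): sum = 168+113+194+83+233+92+21 = 904; mod 256 = 136 → 88.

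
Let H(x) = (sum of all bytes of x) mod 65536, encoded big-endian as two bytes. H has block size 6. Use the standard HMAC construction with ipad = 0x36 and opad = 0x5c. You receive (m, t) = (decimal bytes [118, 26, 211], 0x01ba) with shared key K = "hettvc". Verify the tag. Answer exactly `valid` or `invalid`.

invalid

Key "hettvc" = 68 65 74 74 76 63 is exactly B = 6 bytes: K' = 68 65 74 74 76 63.
K' ⊕ ipad = 5e 53 42 42 40 55; K' ⊕ opad = 34 39 28 28 2a 3f.
Inner hash: sum = 94+83+66+66+64+85+118+26+211 = 813 → 03 2d.
Outer hash (recomputed tag): sum = 52+57+40+40+42+63+3+45 = 342 → 01 56.
Recomputed tag = 0156; claimed = 01ba → mismatch.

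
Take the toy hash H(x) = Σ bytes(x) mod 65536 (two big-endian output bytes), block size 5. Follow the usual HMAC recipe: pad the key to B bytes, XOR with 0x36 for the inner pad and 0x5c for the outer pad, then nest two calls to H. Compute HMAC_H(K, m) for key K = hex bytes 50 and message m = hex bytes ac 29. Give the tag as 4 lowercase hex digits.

Key hex bytes 50 is 1 byte ≤ B = 5; zero-pad to 5 bytes: K' = 50 00 00 00 00.
K' ⊕ ipad = 66 36 36 36 36.  K' ⊕ opad = 0c 5c 5c 5c 5c.
Inner input = (K'⊕ipad) ∥ m = 66 36 36 36 36 ∥ ac 29.
Inner hash: sum = 102+54+54+54+54+172+41 = 531 → 02 13.
Outer input = (K'⊕opad) ∥ inner = 0c 5c 5c 5c 5c ∥ 02 13.
Outer hash (tag): sum = 12+92+92+92+92+2+19 = 401 → 01 91.

0191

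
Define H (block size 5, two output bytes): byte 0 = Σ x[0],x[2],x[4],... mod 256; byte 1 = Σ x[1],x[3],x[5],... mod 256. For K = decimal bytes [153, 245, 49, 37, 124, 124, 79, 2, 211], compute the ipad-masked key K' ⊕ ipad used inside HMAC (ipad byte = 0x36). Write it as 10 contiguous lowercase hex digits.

5eae363636

Key decimal bytes [153, 245, 49, 37, 124, 124, 79, 2, 211] = 99 f5 31 25 7c 7c 4f 02 d3 is 9 bytes > B = 5, so hash it first: H(key) = 68 98, then zero-pad to 5 bytes: K' = 68 98 00 00 00.
XOR each byte with 0x36: 68⊕36=5e, 98⊕36=ae, 00⊕36=36, 00⊕36=36, 00⊕36=36.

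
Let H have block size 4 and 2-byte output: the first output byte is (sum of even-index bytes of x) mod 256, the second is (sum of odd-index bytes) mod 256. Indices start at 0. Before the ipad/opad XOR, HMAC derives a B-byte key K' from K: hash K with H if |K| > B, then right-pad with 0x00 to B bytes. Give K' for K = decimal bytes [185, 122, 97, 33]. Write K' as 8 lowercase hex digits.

b97a6121

Key decimal bytes [185, 122, 97, 33] = b9 7a 61 21 is exactly B = 4 bytes: K' = b9 7a 61 21.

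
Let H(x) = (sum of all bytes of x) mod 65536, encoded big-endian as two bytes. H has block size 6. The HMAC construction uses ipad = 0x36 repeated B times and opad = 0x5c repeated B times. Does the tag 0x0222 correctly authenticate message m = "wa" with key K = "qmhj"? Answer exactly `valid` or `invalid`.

valid

Key "qmhj" = 71 6d 68 6a is 4 bytes ≤ B = 6; zero-pad to 6 bytes: K' = 71 6d 68 6a 00 00.
K' ⊕ ipad = 47 5b 5e 5c 36 36; K' ⊕ opad = 2d 31 34 36 5c 5c.
Inner hash: sum = 71+91+94+92+54+54+119+97 = 672 → 02 a0.
Outer hash (recomputed tag): sum = 45+49+52+54+92+92+2+160 = 546 → 02 22.
Recomputed tag = 0222; claimed = 0222 → match.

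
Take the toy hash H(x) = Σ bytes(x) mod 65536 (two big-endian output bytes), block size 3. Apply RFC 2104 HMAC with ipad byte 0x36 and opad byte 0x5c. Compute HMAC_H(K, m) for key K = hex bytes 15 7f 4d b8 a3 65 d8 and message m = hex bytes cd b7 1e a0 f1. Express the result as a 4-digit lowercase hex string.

01d0

Key hex bytes 15 7f 4d b8 a3 65 d8 is 7 bytes > B = 3, so hash it first: H(key) = 03 79, then zero-pad to 3 bytes: K' = 03 79 00.
K' ⊕ ipad = 35 4f 36.  K' ⊕ opad = 5f 25 5c.
Inner input = (K'⊕ipad) ∥ m = 35 4f 36 ∥ cd b7 1e a0 f1.
Inner hash: sum = 53+79+54+205+183+30+160+241 = 1005 → 03 ed.
Outer input = (K'⊕opad) ∥ inner = 5f 25 5c ∥ 03 ed.
Outer hash (tag): sum = 95+37+92+3+237 = 464 → 01 d0.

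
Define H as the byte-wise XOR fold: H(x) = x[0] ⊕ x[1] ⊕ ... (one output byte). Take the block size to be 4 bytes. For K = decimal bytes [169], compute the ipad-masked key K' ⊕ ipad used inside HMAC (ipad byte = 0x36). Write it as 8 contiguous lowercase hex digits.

9f363636

Key decimal bytes [169] = a9 is 1 byte ≤ B = 4; zero-pad to 4 bytes: K' = a9 00 00 00.
XOR each byte with 0x36: a9⊕36=9f, 00⊕36=36, 00⊕36=36, 00⊕36=36.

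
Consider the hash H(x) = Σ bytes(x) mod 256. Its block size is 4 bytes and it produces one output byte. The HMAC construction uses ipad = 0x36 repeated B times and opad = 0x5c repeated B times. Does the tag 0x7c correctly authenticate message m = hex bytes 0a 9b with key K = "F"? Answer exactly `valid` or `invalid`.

Key "F" = 46 is 1 byte ≤ B = 4; zero-pad to 4 bytes: K' = 46 00 00 00.
K' ⊕ ipad = 70 36 36 36; K' ⊕ opad = 1a 5c 5c 5c.
Inner hash: sum = 112+54+54+54+10+155 = 439; mod 256 = 183 → b7.
Outer hash (recomputed tag): sum = 26+92+92+92+183 = 485; mod 256 = 229 → e5.
Recomputed tag = e5; claimed = 7c → mismatch.

invalid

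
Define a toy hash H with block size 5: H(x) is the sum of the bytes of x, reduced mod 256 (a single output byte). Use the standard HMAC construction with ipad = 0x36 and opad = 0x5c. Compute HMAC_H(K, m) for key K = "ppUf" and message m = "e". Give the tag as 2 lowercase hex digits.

Key "ppUf" = 70 70 55 66 is 4 bytes ≤ B = 5; zero-pad to 5 bytes: K' = 70 70 55 66 00.
K' ⊕ ipad = 46 46 63 50 36.  K' ⊕ opad = 2c 2c 09 3a 5c.
Inner input = (K'⊕ipad) ∥ m = 46 46 63 50 36 ∥ 65.
Inner hash: sum = 70+70+99+80+54+101 = 474; mod 256 = 218 → da.
Outer input = (K'⊕opad) ∥ inner = 2c 2c 09 3a 5c ∥ da.
Outer hash (tag): sum = 44+44+9+58+92+218 = 465; mod 256 = 209 → d1.

d1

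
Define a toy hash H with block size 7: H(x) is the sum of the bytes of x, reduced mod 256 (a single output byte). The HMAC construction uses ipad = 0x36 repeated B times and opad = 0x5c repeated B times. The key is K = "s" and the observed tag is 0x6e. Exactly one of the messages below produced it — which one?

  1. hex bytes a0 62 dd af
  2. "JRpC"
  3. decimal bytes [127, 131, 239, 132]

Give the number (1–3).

Key "s" = 73 is 1 byte ≤ B = 7; zero-pad to 7 bytes: K' = 73 00 00 00 00 00 00.
K' ⊕ ipad = 45 36 36 36 36 36 36; K' ⊕ opad = 2f 5c 5c 5c 5c 5c 5c.
m1: inner = H(45 36 36 36 36 36 36 a0 62 dd af) = 17; tag = H(2f 5c 5c 5c 5c 5c 5c 17) = 6e ← matches
m2: inner = H(45 36 36 36 36 36 36 4a 52 70 43) = d8; tag = H(2f 5c 5c 5c 5c 5c 5c d8) = 2f
m3: inner = H(45 36 36 36 36 36 36 7f 83 ef 84) = fe; tag = H(2f 5c 5c 5c 5c 5c 5c fe) = 55

1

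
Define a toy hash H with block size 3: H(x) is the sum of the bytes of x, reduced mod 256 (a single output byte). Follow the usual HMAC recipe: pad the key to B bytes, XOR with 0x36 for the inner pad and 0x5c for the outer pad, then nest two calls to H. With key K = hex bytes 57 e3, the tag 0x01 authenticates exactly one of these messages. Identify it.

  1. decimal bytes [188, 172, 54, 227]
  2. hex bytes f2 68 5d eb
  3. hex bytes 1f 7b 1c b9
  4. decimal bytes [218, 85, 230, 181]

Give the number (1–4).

3

Key hex bytes 57 e3 is 2 bytes ≤ B = 3; zero-pad to 3 bytes: K' = 57 e3 00.
K' ⊕ ipad = 61 d5 36; K' ⊕ opad = 0b bf 5c.
m1: inner = H(61 d5 36 bc ac 36 e3) = ed; tag = H(0b bf 5c ed) = 13
m2: inner = H(61 d5 36 f2 68 5d eb) = 0e; tag = H(0b bf 5c 0e) = 34
m3: inner = H(61 d5 36 1f 7b 1c b9) = db; tag = H(0b bf 5c db) = 01 ← matches
m4: inner = H(61 d5 36 da 55 e6 b5) = 36; tag = H(0b bf 5c 36) = 5c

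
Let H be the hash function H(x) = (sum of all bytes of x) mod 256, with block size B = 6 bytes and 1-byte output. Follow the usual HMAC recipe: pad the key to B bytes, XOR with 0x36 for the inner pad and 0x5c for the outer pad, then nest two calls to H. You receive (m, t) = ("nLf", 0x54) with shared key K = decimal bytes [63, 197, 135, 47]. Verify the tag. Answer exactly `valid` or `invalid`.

valid

Key decimal bytes [63, 197, 135, 47] = 3f c5 87 2f is 4 bytes ≤ B = 6; zero-pad to 6 bytes: K' = 3f c5 87 2f 00 00.
K' ⊕ ipad = 09 f3 b1 19 36 36; K' ⊕ opad = 63 99 db 73 5c 5c.
Inner hash: sum = 9+243+177+25+54+54+110+76+102 = 850; mod 256 = 82 → 52.
Outer hash (recomputed tag): sum = 99+153+219+115+92+92+82 = 852; mod 256 = 84 → 54.
Recomputed tag = 54; claimed = 54 → match.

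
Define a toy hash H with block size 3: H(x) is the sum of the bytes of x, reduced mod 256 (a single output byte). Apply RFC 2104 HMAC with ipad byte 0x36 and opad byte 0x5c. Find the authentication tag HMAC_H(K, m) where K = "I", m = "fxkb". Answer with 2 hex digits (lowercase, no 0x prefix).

63

Key "I" = 49 is 1 byte ≤ B = 3; zero-pad to 3 bytes: K' = 49 00 00.
K' ⊕ ipad = 7f 36 36.  K' ⊕ opad = 15 5c 5c.
Inner input = (K'⊕ipad) ∥ m = 7f 36 36 ∥ 66 78 6b 62.
Inner hash: sum = 127+54+54+102+120+107+98 = 662; mod 256 = 150 → 96.
Outer input = (K'⊕opad) ∥ inner = 15 5c 5c ∥ 96.
Outer hash (tag): sum = 21+92+92+150 = 355; mod 256 = 99 → 63.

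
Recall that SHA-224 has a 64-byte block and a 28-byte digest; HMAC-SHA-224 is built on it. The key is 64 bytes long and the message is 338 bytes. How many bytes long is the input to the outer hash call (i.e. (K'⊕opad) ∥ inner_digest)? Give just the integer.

92

Key is 64 ≤ 64 bytes, zero-padded: |K'| = 64.
Outer input = (K'⊕opad) ∥ H(inner) → 64 + 28 = 92 bytes.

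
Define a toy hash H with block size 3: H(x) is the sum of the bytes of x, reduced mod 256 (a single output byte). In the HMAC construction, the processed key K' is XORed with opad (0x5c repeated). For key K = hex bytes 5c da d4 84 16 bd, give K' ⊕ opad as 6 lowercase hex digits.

3d5c5c

Key hex bytes 5c da d4 84 16 bd is 6 bytes > B = 3, so hash it first: H(key) = 61, then zero-pad to 3 bytes: K' = 61 00 00.
XOR each byte with 0x5c: 61⊕5c=3d, 00⊕5c=5c, 00⊕5c=5c.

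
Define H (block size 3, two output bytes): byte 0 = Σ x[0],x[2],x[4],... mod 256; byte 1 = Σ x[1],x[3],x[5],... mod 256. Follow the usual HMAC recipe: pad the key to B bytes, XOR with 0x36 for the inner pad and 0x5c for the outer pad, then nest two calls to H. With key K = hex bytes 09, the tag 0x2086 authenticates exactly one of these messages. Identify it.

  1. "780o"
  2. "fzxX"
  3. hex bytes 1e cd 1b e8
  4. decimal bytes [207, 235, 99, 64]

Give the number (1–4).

3

Key hex bytes 09 is 1 byte ≤ B = 3; zero-pad to 3 bytes: K' = 09 00 00.
K' ⊕ ipad = 3f 36 36; K' ⊕ opad = 55 5c 5c.
m1: inner = H(3f 36 36 37 38 30 6f) = 1c 9d; tag = H(55 5c 5c 1c 9d) = 4e78
m2: inner = H(3f 36 36 66 7a 78 58) = 47 14; tag = H(55 5c 5c 47 14) = c5a3
m3: inner = H(3f 36 36 1e cd 1b e8) = 2a 6f; tag = H(55 5c 5c 2a 6f) = 2086 ← matches
m4: inner = H(3f 36 36 cf eb 63 40) = a0 68; tag = H(55 5c 5c a0 68) = 19fc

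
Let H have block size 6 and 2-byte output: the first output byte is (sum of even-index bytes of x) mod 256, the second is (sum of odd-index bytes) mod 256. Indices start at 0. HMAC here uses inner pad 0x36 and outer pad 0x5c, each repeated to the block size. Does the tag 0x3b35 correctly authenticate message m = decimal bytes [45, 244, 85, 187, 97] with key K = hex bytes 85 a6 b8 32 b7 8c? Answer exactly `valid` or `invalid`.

Key hex bytes 85 a6 b8 32 b7 8c is exactly B = 6 bytes: K' = 85 a6 b8 32 b7 8c.
K' ⊕ ipad = b3 90 8e 04 81 ba; K' ⊕ opad = d9 fa e4 6e eb d0.
Inner hash: even-index sum = 677 mod 256 = 165; odd-index sum = 765 mod 256 = 253 → a5 fd.
Outer hash (recomputed tag): even-index sum = 845 mod 256 = 77; odd-index sum = 821 mod 256 = 53 → 4d 35.
Recomputed tag = 4d35; claimed = 3b35 → mismatch.

invalid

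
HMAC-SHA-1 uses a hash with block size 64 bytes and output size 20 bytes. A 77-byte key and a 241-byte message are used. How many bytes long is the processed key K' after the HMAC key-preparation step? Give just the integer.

Key is 77 > 64 bytes, so it is hashed to 20 bytes then zero-padded to 64: |K'| = 64.

64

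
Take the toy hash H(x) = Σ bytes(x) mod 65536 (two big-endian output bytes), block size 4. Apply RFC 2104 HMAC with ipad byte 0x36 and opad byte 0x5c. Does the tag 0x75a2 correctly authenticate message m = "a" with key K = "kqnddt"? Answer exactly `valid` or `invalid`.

Key "kqnddt" = 6b 71 6e 64 64 74 is 6 bytes > B = 4, so hash it first: H(key) = 02 86, then zero-pad to 4 bytes: K' = 02 86 00 00.
K' ⊕ ipad = 34 b0 36 36; K' ⊕ opad = 5e da 5c 5c.
Inner hash: sum = 52+176+54+54+97 = 433 → 01 b1.
Outer hash (recomputed tag): sum = 94+218+92+92+1+177 = 674 → 02 a2.
Recomputed tag = 02a2; claimed = 75a2 → mismatch.

invalid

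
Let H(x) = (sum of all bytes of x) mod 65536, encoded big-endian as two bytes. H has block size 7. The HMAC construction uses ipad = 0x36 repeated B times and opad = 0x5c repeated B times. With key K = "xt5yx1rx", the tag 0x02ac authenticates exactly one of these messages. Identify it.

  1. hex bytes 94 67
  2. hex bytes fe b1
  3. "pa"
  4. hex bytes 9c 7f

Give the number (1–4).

2

Key "xt5yx1rx" = 78 74 35 79 78 31 72 78 is 8 bytes > B = 7, so hash it first: H(key) = 03 2d, then zero-pad to 7 bytes: K' = 03 2d 00 00 00 00 00.
K' ⊕ ipad = 35 1b 36 36 36 36 36; K' ⊕ opad = 5f 71 5c 5c 5c 5c 5c.
m1: inner = H(35 1b 36 36 36 36 36 94 67) = 02 59; tag = H(5f 71 5c 5c 5c 5c 5c 02 59) = 02f7
m2: inner = H(35 1b 36 36 36 36 36 fe b1) = 03 0d; tag = H(5f 71 5c 5c 5c 5c 5c 03 0d) = 02ac ← matches
m3: inner = H(35 1b 36 36 36 36 36 70 61) = 02 2f; tag = H(5f 71 5c 5c 5c 5c 5c 02 2f) = 02cd
m4: inner = H(35 1b 36 36 36 36 36 9c 7f) = 02 79; tag = H(5f 71 5c 5c 5c 5c 5c 02 79) = 0317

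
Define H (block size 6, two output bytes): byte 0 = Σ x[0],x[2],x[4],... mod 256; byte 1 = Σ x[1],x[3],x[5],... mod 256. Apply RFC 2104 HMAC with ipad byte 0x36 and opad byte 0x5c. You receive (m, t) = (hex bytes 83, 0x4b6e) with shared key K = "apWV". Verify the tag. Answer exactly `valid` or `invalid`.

Key "apWV" = 61 70 57 56 is 4 bytes ≤ B = 6; zero-pad to 6 bytes: K' = 61 70 57 56 00 00.
K' ⊕ ipad = 57 46 61 60 36 36; K' ⊕ opad = 3d 2c 0b 0a 5c 5c.
Inner hash: even-index sum = 369 mod 256 = 113; odd-index sum = 220 mod 256 = 220 → 71 dc.
Outer hash (recomputed tag): even-index sum = 277 mod 256 = 21; odd-index sum = 366 mod 256 = 110 → 15 6e.
Recomputed tag = 156e; claimed = 4b6e → mismatch.

invalid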